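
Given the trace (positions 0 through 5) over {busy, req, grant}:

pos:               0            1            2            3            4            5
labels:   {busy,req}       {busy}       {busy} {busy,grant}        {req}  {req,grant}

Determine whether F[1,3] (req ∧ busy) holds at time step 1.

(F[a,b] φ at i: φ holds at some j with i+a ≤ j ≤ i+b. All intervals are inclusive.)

Check (req ∧ busy) at each j in [2,4]:
  j=2: false
  j=3: false
  j=4: false
No position in the window satisfies it → formula fails.

Does not hold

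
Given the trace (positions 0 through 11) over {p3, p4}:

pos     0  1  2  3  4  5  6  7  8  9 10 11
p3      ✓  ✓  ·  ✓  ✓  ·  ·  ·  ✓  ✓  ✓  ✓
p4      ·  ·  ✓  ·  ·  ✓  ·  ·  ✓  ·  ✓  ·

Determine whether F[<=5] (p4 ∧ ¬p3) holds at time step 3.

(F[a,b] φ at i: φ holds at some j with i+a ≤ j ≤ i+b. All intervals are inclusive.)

Holds

Check (p4 ∧ ¬p3) at each j in [3,8]:
  j=3: false
  j=4: false
  j=5: true
  j=6: false
  j=7: false
  j=8: false
Found at j=5 → formula holds.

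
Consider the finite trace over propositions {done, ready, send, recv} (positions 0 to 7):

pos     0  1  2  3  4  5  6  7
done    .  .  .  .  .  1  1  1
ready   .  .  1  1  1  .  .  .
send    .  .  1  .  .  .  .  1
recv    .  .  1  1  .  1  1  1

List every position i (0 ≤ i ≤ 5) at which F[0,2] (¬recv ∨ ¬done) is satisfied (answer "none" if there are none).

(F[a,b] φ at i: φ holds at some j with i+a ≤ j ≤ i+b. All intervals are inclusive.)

0, 1, 2, 3, 4

Evaluate at each i in [0,5]:
  i=0: ✓ (witness j=0)
  i=1: ✓ (witness j=1)
  i=2: ✓ (witness j=2)
  i=3: ✓ (witness j=3)
  i=4: ✓ (witness j=4)
  i=5: ✗ (none in [5,7])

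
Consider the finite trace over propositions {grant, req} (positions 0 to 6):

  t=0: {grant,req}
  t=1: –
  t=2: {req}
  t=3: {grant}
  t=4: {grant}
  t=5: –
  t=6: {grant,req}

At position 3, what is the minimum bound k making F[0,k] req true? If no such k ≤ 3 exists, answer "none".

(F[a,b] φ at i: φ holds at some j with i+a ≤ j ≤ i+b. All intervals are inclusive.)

3

Scan j = 3,4,… for req:
  j=3: fails
  j=4: fails
  j=5: fails
  j=6: holds
First hit at j=6, so smallest k = 6-3 = 3.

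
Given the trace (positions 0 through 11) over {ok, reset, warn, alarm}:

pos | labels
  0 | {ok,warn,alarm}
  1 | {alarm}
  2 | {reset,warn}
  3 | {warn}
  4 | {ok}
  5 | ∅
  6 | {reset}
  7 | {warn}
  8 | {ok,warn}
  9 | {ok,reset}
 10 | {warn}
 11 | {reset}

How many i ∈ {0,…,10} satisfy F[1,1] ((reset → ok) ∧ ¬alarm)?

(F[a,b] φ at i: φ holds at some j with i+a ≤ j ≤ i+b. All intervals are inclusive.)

Evaluate at each i in [0,10]:
  i=0: ✗ (none in [1,1])
  i=1: ✗ (none in [2,2])
  i=2: ✓ (witness j=3)
  i=3: ✓ (witness j=4)
  i=4: ✓ (witness j=5)
  i=5: ✗ (none in [6,6])
  i=6: ✓ (witness j=7)
  i=7: ✓ (witness j=8)
  i=8: ✓ (witness j=9)
  i=9: ✓ (witness j=10)
  i=10: ✗ (none in [11,11])
Positions where it holds: {2, 3, 4, 6, 7, 8, 9} → 7.

7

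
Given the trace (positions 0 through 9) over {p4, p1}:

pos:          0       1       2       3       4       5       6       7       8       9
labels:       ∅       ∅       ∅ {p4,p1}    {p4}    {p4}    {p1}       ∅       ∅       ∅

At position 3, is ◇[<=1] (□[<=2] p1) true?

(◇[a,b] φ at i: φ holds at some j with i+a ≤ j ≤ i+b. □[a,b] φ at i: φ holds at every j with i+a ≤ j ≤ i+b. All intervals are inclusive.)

No

Check □[<=2] p1 at each j in [3,4]:
  j=3: fails at 4
  j=4: fails at 4
No position in the window satisfies it → formula fails.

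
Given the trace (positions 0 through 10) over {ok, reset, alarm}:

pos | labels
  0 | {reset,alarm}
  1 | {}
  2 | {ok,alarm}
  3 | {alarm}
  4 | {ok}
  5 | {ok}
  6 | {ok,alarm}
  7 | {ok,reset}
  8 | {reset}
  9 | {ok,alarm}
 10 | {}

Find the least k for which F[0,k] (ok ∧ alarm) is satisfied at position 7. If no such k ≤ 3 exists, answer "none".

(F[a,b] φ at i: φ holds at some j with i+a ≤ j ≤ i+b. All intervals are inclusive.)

Scan j = 7,8,… for (ok ∧ alarm):
  j=7: fails
  j=8: fails
  j=9: holds
First hit at j=9, so smallest k = 9-7 = 2.

2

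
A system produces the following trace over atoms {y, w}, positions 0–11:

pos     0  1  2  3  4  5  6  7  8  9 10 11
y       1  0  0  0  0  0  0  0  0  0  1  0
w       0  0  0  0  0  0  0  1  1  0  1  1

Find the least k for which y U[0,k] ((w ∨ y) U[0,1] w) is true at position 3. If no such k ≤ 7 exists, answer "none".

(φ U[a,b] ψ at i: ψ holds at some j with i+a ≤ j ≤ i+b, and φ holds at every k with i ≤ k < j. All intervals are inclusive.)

none

Need earliest j ≥ 3 with ((w ∨ y) U[0,1] w), and y at every k in [3,j-1].
  j=3: rhs fails.
  j=4: rhs fails.
  j=5: rhs fails.
  j=6: rhs fails.
  j=7: rhs holds but lhs fails at k=3.
  j=8: rhs holds but lhs fails at k=3.
  j=9: rhs fails.
  j=10: rhs holds but lhs fails at k=3.
No witness within the range → none.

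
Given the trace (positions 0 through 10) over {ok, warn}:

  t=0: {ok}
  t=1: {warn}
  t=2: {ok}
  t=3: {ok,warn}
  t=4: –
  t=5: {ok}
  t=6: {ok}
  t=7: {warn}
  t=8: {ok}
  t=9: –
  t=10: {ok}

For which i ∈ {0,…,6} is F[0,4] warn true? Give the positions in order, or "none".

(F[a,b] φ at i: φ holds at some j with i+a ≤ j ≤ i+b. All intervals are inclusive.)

0, 1, 2, 3, 4, 5, 6

Evaluate at each i in [0,6]:
  i=0: ✓ (witness j=1)
  i=1: ✓ (witness j=1)
  i=2: ✓ (witness j=3)
  i=3: ✓ (witness j=3)
  i=4: ✓ (witness j=7)
  i=5: ✓ (witness j=7)
  i=6: ✓ (witness j=7)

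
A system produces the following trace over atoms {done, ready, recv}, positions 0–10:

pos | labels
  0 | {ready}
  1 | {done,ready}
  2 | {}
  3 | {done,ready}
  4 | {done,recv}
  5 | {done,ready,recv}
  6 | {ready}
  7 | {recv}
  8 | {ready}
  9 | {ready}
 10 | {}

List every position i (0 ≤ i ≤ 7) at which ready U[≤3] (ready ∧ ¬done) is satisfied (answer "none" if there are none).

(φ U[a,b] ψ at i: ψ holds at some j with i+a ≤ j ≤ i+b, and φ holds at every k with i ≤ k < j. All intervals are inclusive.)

0, 5, 6

Evaluate at each i in [0,7]:
  i=0: ✓ (rhs at j=0)
  i=1: ✗ (no rhs in [1,4])
  i=2: ✗ (no rhs in [2,5])
  i=3: ✗ (lhs fails at k=4 before rhs at j=6)
  i=4: ✗ (lhs fails at k=4 before rhs at j=6)
  i=5: ✓ (rhs at j=6; lhs holds on [5,5])
  i=6: ✓ (rhs at j=6)
  i=7: ✗ (lhs fails at k=7 before rhs at j=8)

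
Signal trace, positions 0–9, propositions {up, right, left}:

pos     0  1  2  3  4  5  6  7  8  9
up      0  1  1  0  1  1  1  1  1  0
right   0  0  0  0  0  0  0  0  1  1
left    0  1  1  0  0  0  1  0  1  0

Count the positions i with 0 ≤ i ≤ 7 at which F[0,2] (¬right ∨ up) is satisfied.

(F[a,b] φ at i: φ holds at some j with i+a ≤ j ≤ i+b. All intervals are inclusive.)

8

Evaluate at each i in [0,7]:
  i=0: ✓ (witness j=0)
  i=1: ✓ (witness j=1)
  i=2: ✓ (witness j=2)
  i=3: ✓ (witness j=3)
  i=4: ✓ (witness j=4)
  i=5: ✓ (witness j=5)
  i=6: ✓ (witness j=6)
  i=7: ✓ (witness j=7)
Positions where it holds: {0, 1, 2, 3, 4, 5, 6, 7} → 8.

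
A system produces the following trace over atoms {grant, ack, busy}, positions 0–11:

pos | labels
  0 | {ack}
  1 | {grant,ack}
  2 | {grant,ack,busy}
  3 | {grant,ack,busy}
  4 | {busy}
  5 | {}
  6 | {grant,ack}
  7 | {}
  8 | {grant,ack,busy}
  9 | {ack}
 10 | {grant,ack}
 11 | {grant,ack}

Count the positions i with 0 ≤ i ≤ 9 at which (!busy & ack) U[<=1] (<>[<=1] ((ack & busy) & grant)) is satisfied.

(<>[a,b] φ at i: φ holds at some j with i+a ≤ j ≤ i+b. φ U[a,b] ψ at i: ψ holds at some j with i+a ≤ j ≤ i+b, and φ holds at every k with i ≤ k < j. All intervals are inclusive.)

7

Evaluate at each i in [0,9]:
  i=0: ✓ (rhs at j=1; lhs holds on [0,0])
  i=1: ✓ (rhs at j=1)
  i=2: ✓ (rhs at j=2)
  i=3: ✓ (rhs at j=3)
  i=4: ✗ (no rhs in [4,5])
  i=5: ✗ (no rhs in [5,6])
  i=6: ✓ (rhs at j=7; lhs holds on [6,6])
  i=7: ✓ (rhs at j=7)
  i=8: ✓ (rhs at j=8)
  i=9: ✗ (no rhs in [9,10])
Positions where it holds: {0, 1, 2, 3, 6, 7, 8} → 7.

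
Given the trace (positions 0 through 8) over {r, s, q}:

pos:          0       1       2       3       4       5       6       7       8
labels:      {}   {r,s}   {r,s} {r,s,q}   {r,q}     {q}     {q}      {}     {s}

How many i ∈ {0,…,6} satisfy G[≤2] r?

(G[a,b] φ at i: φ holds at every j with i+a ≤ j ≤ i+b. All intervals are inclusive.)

Evaluate at each i in [0,6]:
  i=0: ✗ (fails at j=0)
  i=1: ✓ (all of [1,3])
  i=2: ✓ (all of [2,4])
  i=3: ✗ (fails at j=5)
  i=4: ✗ (fails at j=5)
  i=5: ✗ (fails at j=5)
  i=6: ✗ (fails at j=6)
Positions where it holds: {1, 2} → 2.

2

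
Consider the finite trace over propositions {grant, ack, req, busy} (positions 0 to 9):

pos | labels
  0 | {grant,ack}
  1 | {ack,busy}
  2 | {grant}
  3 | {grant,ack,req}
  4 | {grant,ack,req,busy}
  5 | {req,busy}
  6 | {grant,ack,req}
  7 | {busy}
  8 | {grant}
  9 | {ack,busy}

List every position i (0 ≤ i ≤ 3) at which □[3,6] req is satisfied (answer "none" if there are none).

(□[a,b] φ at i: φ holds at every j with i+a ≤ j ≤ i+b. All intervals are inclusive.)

Evaluate at each i in [0,3]:
  i=0: ✓ (all of [3,6])
  i=1: ✗ (fails at j=7)
  i=2: ✗ (fails at j=7)
  i=3: ✗ (fails at j=7)

0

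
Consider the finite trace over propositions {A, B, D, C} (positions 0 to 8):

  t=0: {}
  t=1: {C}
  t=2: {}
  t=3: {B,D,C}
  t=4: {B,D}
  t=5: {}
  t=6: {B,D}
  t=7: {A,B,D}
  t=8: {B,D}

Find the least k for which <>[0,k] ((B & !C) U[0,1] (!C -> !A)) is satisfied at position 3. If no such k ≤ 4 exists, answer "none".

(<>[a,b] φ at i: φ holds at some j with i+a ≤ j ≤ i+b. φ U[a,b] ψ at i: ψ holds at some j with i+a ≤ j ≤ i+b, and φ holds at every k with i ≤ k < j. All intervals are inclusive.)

Scan j = 3,4,… for ((B & !C) U[0,1] (!C -> !A)):
  j=3: holds
First hit at j=3, so smallest k = 3-3 = 0.

0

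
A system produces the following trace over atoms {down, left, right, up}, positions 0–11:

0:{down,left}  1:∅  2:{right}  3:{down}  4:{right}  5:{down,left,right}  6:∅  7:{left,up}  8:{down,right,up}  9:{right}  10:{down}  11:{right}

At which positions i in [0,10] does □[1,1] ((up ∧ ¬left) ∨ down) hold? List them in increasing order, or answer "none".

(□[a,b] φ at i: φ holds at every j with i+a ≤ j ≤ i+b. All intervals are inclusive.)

Evaluate at each i in [0,10]:
  i=0: ✗ (fails at j=1)
  i=1: ✗ (fails at j=2)
  i=2: ✓ (all of [3,3])
  i=3: ✗ (fails at j=4)
  i=4: ✓ (all of [5,5])
  i=5: ✗ (fails at j=6)
  i=6: ✗ (fails at j=7)
  i=7: ✓ (all of [8,8])
  i=8: ✗ (fails at j=9)
  i=9: ✓ (all of [10,10])
  i=10: ✗ (fails at j=11)

2, 4, 7, 9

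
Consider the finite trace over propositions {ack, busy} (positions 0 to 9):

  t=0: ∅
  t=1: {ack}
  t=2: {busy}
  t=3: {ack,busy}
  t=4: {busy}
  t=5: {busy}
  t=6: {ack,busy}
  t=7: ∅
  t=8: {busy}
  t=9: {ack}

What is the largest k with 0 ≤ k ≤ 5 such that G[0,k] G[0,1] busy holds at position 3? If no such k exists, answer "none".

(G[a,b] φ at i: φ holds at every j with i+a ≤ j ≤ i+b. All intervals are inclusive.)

G[0,1] busy must hold from j=3 onward; find where it first fails.
  j=3: holds
  j=4: holds
  j=5: holds
  j=6: fails
Holds on [3,5], so largest k = 2.

2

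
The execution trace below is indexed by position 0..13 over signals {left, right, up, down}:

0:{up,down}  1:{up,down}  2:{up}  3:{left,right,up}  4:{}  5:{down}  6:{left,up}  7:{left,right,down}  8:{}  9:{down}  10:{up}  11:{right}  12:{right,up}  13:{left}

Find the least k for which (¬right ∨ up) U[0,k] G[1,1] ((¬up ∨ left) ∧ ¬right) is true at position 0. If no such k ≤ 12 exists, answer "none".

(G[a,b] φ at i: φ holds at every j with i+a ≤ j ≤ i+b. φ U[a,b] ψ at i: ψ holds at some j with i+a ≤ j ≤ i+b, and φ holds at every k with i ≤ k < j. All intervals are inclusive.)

Need earliest j ≥ 0 with G[1,1] ((¬up ∨ left) ∧ ¬right), and (¬right ∨ up) at every k in [0,j-1].
  j=0: rhs fails.
  j=1: rhs fails.
  j=2: rhs fails.
  j=3: rhs holds; lhs holds on [0,2]. k = 3.

3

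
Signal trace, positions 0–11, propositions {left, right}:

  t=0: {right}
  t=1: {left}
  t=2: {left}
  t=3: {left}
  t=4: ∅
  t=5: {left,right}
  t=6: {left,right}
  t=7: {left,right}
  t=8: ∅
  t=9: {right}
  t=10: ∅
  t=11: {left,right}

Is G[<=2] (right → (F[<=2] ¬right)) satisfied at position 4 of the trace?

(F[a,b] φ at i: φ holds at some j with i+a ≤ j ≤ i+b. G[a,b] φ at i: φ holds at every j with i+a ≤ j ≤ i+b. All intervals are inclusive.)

Check (right → (F[<=2] ¬right)) at every j in [4,6]:
  j=4: antecedent false → ✓
  j=5: antecedent true; consequent fails (none in [5,7]) → ✗
  j=6: antecedent true; consequent holds (witness at 8) → ✓
Fails at j=5 → formula fails.

False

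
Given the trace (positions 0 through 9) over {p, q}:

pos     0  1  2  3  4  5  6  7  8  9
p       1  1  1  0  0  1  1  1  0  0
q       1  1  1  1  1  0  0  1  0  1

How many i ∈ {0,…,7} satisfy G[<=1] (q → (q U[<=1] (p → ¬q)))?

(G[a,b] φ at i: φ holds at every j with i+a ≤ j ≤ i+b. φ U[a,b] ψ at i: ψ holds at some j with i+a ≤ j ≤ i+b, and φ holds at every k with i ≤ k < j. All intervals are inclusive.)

Evaluate at each i in [0,7]:
  i=0: ✗ (fails at j=0)
  i=1: ✗ (fails at j=1)
  i=2: ✓ (all of [2,3])
  i=3: ✓ (all of [3,4])
  i=4: ✓ (all of [4,5])
  i=5: ✓ (all of [5,6])
  i=6: ✓ (all of [6,7])
  i=7: ✓ (all of [7,8])
Positions where it holds: {2, 3, 4, 5, 6, 7} → 6.

6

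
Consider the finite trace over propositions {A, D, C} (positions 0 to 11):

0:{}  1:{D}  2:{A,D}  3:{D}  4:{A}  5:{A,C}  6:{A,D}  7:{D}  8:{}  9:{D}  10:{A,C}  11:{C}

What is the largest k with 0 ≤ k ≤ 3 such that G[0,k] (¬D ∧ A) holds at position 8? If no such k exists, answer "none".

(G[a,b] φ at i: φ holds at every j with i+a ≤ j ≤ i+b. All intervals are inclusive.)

(¬D ∧ A) must hold from j=8 onward; find where it first fails.
  j=8: fails → no k works.

none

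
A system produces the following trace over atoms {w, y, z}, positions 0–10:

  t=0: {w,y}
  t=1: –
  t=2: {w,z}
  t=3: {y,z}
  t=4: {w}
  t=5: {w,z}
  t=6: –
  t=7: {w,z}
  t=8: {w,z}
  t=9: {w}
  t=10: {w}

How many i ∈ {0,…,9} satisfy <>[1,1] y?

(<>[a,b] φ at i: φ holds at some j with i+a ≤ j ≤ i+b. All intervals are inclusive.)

Evaluate at each i in [0,9]:
  i=0: ✗ (none in [1,1])
  i=1: ✗ (none in [2,2])
  i=2: ✓ (witness j=3)
  i=3: ✗ (none in [4,4])
  i=4: ✗ (none in [5,5])
  i=5: ✗ (none in [6,6])
  i=6: ✗ (none in [7,7])
  i=7: ✗ (none in [8,8])
  i=8: ✗ (none in [9,9])
  i=9: ✗ (none in [10,10])
Positions where it holds: {2} → 1.

1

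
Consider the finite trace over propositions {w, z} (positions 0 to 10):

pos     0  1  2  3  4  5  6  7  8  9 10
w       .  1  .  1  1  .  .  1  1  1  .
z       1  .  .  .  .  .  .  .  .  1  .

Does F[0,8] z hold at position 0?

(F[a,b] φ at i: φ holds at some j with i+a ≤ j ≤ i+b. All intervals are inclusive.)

Check z at each j in [0,8]:
  j=0: true
  j=1: false
  j=2: false
  j=3: false
  j=4: false
  j=5: false
  j=6: false
  j=7: false
  j=8: false
Found at j=0 → formula holds.

True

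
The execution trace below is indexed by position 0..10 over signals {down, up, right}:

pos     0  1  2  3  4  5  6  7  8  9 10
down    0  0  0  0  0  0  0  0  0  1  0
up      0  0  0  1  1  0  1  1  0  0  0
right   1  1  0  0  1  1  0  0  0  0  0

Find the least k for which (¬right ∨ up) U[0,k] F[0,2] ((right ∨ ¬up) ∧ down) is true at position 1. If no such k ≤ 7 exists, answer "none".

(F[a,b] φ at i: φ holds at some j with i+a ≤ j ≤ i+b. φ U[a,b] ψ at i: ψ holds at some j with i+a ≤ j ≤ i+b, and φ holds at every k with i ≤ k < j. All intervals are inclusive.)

none

Need earliest j ≥ 1 with F[0,2] ((right ∨ ¬up) ∧ down), and (¬right ∨ up) at every k in [1,j-1].
  j=1: rhs fails.
  j=2: rhs fails.
  j=3: rhs fails.
  j=4: rhs fails.
  j=5: rhs fails.
  j=6: rhs fails.
  j=7: rhs holds but lhs fails at k=1.
  j=8: rhs holds but lhs fails at k=1.
No witness within the range → none.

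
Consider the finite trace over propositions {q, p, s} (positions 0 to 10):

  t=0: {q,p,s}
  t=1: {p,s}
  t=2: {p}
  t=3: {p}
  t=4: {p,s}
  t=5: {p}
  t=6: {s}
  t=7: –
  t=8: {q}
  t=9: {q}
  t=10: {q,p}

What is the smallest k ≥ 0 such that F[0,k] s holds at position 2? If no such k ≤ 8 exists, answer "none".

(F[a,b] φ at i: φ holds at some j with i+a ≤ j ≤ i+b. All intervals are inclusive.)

2

Scan j = 2,3,… for s:
  j=2: fails
  j=3: fails
  j=4: holds
First hit at j=4, so smallest k = 4-2 = 2.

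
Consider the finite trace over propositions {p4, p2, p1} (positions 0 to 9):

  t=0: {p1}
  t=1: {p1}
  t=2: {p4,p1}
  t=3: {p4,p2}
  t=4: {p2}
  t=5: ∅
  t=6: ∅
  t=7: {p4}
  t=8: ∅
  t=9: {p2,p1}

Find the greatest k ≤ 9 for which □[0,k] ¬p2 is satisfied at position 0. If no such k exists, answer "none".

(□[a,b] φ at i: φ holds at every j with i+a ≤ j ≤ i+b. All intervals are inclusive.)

¬p2 must hold from j=0 onward; find where it first fails.
  j=0: holds
  j=1: holds
  j=2: holds
  j=3: fails
Holds on [0,2], so largest k = 2.

2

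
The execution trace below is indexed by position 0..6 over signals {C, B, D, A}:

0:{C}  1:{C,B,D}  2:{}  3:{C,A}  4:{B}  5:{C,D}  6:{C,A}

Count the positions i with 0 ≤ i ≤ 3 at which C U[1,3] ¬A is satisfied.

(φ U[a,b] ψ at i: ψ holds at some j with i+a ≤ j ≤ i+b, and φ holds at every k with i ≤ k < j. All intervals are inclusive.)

3

Evaluate at each i in [0,3]:
  i=0: ✓ (rhs at j=1; lhs holds on [0,0])
  i=1: ✓ (rhs at j=2; lhs holds on [1,1])
  i=2: ✗ (lhs fails at k=2 before rhs at j=4)
  i=3: ✓ (rhs at j=4; lhs holds on [3,3])
Positions where it holds: {0, 1, 3} → 3.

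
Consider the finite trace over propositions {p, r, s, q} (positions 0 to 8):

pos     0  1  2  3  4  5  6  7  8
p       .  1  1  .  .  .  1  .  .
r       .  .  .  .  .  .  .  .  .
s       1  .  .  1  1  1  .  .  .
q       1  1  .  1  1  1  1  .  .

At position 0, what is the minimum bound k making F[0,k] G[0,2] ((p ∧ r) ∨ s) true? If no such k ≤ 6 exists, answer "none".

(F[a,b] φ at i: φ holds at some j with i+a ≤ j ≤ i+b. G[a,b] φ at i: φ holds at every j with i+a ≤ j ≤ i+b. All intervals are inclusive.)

Scan j = 0,1,… for G[0,2] ((p ∧ r) ∨ s):
  j=0: fails
  j=1: fails
  j=2: fails
  j=3: holds
First hit at j=3, so smallest k = 3-0 = 3.

3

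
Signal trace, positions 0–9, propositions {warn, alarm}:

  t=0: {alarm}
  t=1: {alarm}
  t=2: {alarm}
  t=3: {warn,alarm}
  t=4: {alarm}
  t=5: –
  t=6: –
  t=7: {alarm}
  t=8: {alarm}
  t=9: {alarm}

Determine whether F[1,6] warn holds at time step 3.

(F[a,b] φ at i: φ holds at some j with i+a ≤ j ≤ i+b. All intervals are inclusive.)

Check warn at each j in [4,9]:
  j=4: false
  j=5: false
  j=6: false
  j=7: false
  j=8: false
  j=9: false
No position in the window satisfies it → formula fails.

Does not hold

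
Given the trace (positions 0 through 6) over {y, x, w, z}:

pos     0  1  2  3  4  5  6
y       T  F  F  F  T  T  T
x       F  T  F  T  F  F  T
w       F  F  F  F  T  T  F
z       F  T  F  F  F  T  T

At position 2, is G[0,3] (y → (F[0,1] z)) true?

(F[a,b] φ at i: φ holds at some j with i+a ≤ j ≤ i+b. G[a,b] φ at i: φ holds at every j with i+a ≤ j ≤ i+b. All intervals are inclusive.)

True

Check (y → (F[0,1] z)) at every j in [2,5]:
  j=2: antecedent false → ✓
  j=3: antecedent false → ✓
  j=4: antecedent true; consequent holds (witness at 5) → ✓
  j=5: antecedent true; consequent holds (witness at 5) → ✓
All positions satisfy it → formula holds.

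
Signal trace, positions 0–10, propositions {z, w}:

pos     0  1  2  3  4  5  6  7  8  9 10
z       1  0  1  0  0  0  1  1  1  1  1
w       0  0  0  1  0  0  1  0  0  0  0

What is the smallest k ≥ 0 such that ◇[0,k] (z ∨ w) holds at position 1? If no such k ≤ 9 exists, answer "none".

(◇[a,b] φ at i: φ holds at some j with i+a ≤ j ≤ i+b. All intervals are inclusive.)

1

Scan j = 1,2,… for (z ∨ w):
  j=1: fails
  j=2: holds
First hit at j=2, so smallest k = 2-1 = 1.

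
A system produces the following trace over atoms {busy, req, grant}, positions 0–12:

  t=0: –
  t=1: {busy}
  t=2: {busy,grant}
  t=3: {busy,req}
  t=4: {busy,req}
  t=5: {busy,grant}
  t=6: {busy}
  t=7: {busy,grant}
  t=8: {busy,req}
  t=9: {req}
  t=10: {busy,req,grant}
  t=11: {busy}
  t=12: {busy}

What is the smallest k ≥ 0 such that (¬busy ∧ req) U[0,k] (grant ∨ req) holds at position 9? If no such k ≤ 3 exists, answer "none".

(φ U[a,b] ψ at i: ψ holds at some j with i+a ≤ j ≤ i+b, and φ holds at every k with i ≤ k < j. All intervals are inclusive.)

Need earliest j ≥ 9 with (grant ∨ req), and (¬busy ∧ req) at every k in [9,j-1].
  j=9: rhs holds (empty prefix). k = 0.

0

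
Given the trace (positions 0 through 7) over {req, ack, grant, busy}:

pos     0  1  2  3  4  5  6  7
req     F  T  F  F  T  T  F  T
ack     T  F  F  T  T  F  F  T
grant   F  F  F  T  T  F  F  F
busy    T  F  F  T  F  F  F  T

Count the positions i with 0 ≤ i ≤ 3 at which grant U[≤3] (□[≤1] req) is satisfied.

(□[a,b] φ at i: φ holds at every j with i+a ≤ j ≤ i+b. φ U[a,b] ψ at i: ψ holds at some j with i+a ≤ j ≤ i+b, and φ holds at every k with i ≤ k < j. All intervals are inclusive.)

1

Evaluate at each i in [0,3]:
  i=0: ✗ (no rhs in [0,3])
  i=1: ✗ (lhs fails at k=1 before rhs at j=4)
  i=2: ✗ (lhs fails at k=2 before rhs at j=4)
  i=3: ✓ (rhs at j=4; lhs holds on [3,3])
Positions where it holds: {3} → 1.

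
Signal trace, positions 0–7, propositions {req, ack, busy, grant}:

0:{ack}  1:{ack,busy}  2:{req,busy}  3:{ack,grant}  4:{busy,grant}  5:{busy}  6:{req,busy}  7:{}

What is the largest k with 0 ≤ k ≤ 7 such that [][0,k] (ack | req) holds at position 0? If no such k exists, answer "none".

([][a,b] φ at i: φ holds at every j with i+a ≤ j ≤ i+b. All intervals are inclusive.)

3

(ack | req) must hold from j=0 onward; find where it first fails.
  j=0: holds
  j=1: holds
  j=2: holds
  j=3: holds
  j=4: fails
Holds on [0,3], so largest k = 3.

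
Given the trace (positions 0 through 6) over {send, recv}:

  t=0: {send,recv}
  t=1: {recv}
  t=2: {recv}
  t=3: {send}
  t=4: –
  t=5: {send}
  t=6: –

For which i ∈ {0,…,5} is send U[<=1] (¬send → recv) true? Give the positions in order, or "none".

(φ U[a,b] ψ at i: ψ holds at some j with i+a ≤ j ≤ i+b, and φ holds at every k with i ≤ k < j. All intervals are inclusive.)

Evaluate at each i in [0,5]:
  i=0: ✓ (rhs at j=0)
  i=1: ✓ (rhs at j=1)
  i=2: ✓ (rhs at j=2)
  i=3: ✓ (rhs at j=3)
  i=4: ✗ (lhs fails at k=4 before rhs at j=5)
  i=5: ✓ (rhs at j=5)

0, 1, 2, 3, 5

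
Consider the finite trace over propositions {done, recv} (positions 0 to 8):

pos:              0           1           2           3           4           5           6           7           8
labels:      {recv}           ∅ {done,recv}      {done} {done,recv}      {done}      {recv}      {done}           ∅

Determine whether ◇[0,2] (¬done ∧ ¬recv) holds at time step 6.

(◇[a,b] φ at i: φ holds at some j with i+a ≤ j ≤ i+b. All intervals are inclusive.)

Yes

Check (¬done ∧ ¬recv) at each j in [6,8]:
  j=6: false
  j=7: false
  j=8: true
Found at j=8 → formula holds.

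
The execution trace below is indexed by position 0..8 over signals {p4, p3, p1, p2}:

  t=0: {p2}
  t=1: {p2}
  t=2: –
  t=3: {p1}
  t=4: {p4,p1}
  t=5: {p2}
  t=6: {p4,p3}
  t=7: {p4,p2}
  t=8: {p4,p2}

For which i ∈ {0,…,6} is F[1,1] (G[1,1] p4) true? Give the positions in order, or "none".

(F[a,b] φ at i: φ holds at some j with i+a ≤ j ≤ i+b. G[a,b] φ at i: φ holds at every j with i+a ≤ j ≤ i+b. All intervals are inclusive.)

Evaluate at each i in [0,6]:
  i=0: ✗ (none in [1,1])
  i=1: ✗ (none in [2,2])
  i=2: ✓ (witness j=3)
  i=3: ✗ (none in [4,4])
  i=4: ✓ (witness j=5)
  i=5: ✓ (witness j=6)
  i=6: ✓ (witness j=7)

2, 4, 5, 6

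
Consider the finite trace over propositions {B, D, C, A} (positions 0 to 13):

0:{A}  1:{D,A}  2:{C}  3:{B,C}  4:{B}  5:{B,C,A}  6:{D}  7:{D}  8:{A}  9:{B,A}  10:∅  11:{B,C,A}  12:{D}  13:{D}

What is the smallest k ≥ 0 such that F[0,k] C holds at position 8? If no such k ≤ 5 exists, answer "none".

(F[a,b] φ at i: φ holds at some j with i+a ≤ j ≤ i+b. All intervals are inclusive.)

Scan j = 8,9,… for C:
  j=8: fails
  j=9: fails
  j=10: fails
  j=11: holds
First hit at j=11, so smallest k = 11-8 = 3.

3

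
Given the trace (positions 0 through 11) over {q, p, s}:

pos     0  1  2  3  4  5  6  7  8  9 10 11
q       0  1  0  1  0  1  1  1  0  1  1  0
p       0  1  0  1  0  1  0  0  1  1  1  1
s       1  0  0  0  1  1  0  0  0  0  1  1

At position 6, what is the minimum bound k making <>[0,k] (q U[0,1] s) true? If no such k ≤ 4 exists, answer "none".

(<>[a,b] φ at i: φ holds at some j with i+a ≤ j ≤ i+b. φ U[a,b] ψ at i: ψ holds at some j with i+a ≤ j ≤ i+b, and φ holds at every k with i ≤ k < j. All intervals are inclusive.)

3

Scan j = 6,7,… for (q U[0,1] s):
  j=6: fails
  j=7: fails
  j=8: fails
  j=9: holds
First hit at j=9, so smallest k = 9-6 = 3.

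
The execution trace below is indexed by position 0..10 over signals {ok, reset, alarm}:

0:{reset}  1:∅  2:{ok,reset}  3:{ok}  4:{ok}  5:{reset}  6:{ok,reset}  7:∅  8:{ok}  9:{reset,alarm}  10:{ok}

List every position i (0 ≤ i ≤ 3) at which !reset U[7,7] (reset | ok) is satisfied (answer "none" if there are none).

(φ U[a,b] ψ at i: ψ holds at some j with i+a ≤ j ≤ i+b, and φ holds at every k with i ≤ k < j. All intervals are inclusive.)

Evaluate at each i in [0,3]:
  i=0: ✗ (no rhs in [7,7])
  i=1: ✗ (lhs fails at k=2 before rhs at j=8)
  i=2: ✗ (lhs fails at k=2 before rhs at j=9)
  i=3: ✗ (lhs fails at k=5 before rhs at j=10)

none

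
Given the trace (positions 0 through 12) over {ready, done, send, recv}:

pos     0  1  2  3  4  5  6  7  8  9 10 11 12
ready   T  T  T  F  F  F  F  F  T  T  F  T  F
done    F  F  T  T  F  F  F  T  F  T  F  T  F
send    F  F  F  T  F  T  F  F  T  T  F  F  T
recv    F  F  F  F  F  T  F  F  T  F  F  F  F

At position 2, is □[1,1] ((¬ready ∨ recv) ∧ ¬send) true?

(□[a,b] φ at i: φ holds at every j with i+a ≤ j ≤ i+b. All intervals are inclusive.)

No

Check ((¬ready ∨ recv) ∧ ¬send) at every j in [3,3]:
  j=3: false
Fails at j=3 → formula fails.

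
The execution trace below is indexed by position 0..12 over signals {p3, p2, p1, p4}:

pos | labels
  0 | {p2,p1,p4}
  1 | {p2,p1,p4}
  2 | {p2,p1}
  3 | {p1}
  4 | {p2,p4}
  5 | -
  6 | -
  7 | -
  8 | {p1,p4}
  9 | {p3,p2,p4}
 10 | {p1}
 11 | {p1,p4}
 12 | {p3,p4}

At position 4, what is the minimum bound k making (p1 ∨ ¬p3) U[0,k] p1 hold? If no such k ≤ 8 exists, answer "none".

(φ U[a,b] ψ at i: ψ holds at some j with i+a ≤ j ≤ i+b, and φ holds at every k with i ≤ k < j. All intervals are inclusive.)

4

Need earliest j ≥ 4 with p1, and (p1 ∨ ¬p3) at every k in [4,j-1].
  j=4: rhs fails.
  j=5: rhs fails.
  j=6: rhs fails.
  j=7: rhs fails.
  j=8: rhs holds; lhs holds on [4,7]. k = 4.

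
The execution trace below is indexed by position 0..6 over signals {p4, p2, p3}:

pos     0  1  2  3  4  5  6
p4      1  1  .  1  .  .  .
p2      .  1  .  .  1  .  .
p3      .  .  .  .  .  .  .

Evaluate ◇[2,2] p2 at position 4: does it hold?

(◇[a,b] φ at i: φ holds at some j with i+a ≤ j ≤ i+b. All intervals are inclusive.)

No

Check p2 at each j in [6,6]:
  j=6: false
No position in the window satisfies it → formula fails.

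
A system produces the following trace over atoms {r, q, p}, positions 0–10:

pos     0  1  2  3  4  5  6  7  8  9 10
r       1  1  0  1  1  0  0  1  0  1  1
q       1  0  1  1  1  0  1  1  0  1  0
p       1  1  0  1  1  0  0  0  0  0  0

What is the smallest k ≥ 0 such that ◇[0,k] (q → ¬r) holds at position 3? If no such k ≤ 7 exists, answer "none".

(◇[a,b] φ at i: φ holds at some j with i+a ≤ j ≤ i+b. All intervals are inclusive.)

Scan j = 3,4,… for (q → ¬r):
  j=3: fails
  j=4: fails
  j=5: holds
First hit at j=5, so smallest k = 5-3 = 2.

2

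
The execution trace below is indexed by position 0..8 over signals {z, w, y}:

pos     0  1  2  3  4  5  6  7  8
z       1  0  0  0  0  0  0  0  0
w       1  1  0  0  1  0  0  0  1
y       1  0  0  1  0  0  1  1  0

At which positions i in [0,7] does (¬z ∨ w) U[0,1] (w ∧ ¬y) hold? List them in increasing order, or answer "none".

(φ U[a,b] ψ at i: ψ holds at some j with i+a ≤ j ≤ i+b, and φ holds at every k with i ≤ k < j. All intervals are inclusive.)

Evaluate at each i in [0,7]:
  i=0: ✓ (rhs at j=1; lhs holds on [0,0])
  i=1: ✓ (rhs at j=1)
  i=2: ✗ (no rhs in [2,3])
  i=3: ✓ (rhs at j=4; lhs holds on [3,3])
  i=4: ✓ (rhs at j=4)
  i=5: ✗ (no rhs in [5,6])
  i=6: ✗ (no rhs in [6,7])
  i=7: ✓ (rhs at j=8; lhs holds on [7,7])

0, 1, 3, 4, 7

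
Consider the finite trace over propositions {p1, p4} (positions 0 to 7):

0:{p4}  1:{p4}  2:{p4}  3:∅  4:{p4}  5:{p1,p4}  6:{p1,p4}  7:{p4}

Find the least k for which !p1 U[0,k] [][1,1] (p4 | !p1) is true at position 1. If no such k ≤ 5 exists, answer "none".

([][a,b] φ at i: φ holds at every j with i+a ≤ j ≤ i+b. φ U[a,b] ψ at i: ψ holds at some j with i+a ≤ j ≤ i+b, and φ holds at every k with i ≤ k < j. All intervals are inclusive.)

0

Need earliest j ≥ 1 with [][1,1] (p4 | !p1), and !p1 at every k in [1,j-1].
  j=1: rhs holds (empty prefix). k = 0.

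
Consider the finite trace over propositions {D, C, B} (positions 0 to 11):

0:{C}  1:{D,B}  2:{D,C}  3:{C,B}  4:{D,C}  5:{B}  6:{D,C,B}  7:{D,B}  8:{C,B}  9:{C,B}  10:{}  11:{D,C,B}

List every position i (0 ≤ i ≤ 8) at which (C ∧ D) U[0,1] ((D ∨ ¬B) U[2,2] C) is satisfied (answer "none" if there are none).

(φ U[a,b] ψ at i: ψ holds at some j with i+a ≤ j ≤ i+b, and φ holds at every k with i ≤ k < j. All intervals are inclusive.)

Evaluate at each i in [0,8]:
  i=0: ✓ (rhs at j=0)
  i=1: ✓ (rhs at j=1)
  i=2: ✗ (no rhs in [2,3])
  i=3: ✗ (no rhs in [3,4])
  i=4: ✗ (no rhs in [4,5])
  i=5: ✗ (lhs fails at k=5 before rhs at j=6)
  i=6: ✓ (rhs at j=6)
  i=7: ✗ (no rhs in [7,8])
  i=8: ✗ (no rhs in [8,9])

0, 1, 6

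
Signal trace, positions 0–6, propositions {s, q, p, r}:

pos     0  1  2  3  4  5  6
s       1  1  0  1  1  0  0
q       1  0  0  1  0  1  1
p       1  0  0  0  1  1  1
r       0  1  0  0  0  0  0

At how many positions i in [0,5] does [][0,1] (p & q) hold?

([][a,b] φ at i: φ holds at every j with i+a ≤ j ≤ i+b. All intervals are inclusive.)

1

Evaluate at each i in [0,5]:
  i=0: ✗ (fails at j=1)
  i=1: ✗ (fails at j=1)
  i=2: ✗ (fails at j=2)
  i=3: ✗ (fails at j=3)
  i=4: ✗ (fails at j=4)
  i=5: ✓ (all of [5,6])
Positions where it holds: {5} → 1.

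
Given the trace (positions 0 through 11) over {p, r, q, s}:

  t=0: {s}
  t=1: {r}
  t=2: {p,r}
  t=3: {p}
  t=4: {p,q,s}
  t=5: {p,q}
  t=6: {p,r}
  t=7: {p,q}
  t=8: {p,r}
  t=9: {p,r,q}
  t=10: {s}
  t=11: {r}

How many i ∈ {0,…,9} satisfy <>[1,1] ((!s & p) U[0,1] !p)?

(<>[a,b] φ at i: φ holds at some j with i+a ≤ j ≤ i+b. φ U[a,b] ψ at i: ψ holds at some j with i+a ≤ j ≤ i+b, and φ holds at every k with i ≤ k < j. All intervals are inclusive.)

Evaluate at each i in [0,9]:
  i=0: ✓ (witness j=1)
  i=1: ✗ (none in [2,2])
  i=2: ✗ (none in [3,3])
  i=3: ✗ (none in [4,4])
  i=4: ✗ (none in [5,5])
  i=5: ✗ (none in [6,6])
  i=6: ✗ (none in [7,7])
  i=7: ✗ (none in [8,8])
  i=8: ✓ (witness j=9)
  i=9: ✓ (witness j=10)
Positions where it holds: {0, 8, 9} → 3.

3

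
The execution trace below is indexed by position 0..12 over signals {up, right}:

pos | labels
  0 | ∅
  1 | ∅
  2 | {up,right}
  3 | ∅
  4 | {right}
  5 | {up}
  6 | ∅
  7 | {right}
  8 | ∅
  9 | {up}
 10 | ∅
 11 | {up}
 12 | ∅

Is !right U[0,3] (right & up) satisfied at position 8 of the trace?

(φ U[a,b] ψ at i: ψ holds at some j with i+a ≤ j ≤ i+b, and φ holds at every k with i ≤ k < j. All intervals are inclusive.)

Need some j in [8,11] with (right & up), and !right at every k in [8,j-1].
  j=8: (right & up) false.
  j=9: (right & up) false.
  j=10: (right & up) false.
  j=11: (right & up) false.
No j in the window works → until fails.

False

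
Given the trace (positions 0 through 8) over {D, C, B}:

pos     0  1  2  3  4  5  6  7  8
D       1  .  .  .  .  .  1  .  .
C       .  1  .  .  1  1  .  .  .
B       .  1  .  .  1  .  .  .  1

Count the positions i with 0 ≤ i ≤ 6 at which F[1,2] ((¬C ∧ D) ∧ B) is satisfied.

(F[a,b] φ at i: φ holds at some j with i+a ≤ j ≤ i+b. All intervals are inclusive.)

0

Evaluate at each i in [0,6]:
  i=0: ✗ (none in [1,2])
  i=1: ✗ (none in [2,3])
  i=2: ✗ (none in [3,4])
  i=3: ✗ (none in [4,5])
  i=4: ✗ (none in [5,6])
  i=5: ✗ (none in [6,7])
  i=6: ✗ (none in [7,8])
Positions where it holds: {} → 0.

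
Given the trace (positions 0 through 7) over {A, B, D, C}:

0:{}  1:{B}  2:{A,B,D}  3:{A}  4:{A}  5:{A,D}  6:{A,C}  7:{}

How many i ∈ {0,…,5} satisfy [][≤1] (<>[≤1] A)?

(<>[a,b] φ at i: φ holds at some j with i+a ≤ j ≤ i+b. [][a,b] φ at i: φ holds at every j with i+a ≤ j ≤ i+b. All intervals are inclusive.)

Evaluate at each i in [0,5]:
  i=0: ✗ (fails at j=0)
  i=1: ✓ (all of [1,2])
  i=2: ✓ (all of [2,3])
  i=3: ✓ (all of [3,4])
  i=4: ✓ (all of [4,5])
  i=5: ✓ (all of [5,6])
Positions where it holds: {1, 2, 3, 4, 5} → 5.

5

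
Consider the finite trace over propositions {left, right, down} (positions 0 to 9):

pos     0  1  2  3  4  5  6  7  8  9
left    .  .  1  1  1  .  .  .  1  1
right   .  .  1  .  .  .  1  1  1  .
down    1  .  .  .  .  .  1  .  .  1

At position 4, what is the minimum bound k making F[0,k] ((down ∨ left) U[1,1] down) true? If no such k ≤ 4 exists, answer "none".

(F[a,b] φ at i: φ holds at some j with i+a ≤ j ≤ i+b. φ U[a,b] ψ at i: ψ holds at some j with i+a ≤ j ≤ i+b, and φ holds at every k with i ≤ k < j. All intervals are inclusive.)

4

Scan j = 4,5,… for ((down ∨ left) U[1,1] down):
  j=4: fails
  j=5: fails
  j=6: fails
  j=7: fails
  j=8: holds
First hit at j=8, so smallest k = 8-4 = 4.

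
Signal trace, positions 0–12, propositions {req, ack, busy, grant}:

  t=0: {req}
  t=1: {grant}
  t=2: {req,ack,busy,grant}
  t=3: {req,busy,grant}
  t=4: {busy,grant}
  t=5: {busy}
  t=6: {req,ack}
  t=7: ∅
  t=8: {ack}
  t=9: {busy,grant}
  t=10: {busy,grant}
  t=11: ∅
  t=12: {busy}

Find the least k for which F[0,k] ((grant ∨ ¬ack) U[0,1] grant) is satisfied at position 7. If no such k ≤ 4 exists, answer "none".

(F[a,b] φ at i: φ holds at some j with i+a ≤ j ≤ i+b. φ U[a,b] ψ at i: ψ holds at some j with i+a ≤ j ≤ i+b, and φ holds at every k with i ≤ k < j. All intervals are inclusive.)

2

Scan j = 7,8,… for ((grant ∨ ¬ack) U[0,1] grant):
  j=7: fails
  j=8: fails
  j=9: holds
First hit at j=9, so smallest k = 9-7 = 2.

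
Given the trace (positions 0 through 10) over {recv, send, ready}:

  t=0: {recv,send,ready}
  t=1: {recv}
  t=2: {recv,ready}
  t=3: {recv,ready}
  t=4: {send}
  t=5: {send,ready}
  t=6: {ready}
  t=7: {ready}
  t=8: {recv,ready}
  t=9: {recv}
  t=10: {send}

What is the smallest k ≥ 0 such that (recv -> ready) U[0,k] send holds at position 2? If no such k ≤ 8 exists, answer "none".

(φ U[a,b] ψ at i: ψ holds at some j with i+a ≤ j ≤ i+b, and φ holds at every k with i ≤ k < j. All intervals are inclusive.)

2

Need earliest j ≥ 2 with send, and (recv -> ready) at every k in [2,j-1].
  j=2: rhs fails.
  j=3: rhs fails.
  j=4: rhs holds; lhs holds on [2,3]. k = 2.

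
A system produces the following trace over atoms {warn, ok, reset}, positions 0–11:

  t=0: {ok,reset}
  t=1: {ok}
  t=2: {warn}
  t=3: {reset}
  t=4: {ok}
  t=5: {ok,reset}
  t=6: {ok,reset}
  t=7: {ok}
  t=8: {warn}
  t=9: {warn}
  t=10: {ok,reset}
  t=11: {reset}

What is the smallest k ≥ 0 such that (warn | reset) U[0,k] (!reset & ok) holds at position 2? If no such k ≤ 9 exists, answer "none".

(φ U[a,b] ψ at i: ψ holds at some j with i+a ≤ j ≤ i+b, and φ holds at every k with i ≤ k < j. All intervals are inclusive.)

2

Need earliest j ≥ 2 with (!reset & ok), and (warn | reset) at every k in [2,j-1].
  j=2: rhs fails.
  j=3: rhs fails.
  j=4: rhs holds; lhs holds on [2,3]. k = 2.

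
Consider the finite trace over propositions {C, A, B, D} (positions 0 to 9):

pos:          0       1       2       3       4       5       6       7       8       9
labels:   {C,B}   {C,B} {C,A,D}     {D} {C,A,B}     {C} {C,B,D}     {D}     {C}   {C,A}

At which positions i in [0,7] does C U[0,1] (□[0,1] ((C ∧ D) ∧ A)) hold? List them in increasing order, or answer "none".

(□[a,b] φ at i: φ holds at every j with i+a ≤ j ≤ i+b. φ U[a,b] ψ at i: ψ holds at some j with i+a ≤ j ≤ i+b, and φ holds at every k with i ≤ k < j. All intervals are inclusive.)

Evaluate at each i in [0,7]:
  i=0: ✗ (no rhs in [0,1])
  i=1: ✗ (no rhs in [1,2])
  i=2: ✗ (no rhs in [2,3])
  i=3: ✗ (no rhs in [3,4])
  i=4: ✗ (no rhs in [4,5])
  i=5: ✗ (no rhs in [5,6])
  i=6: ✗ (no rhs in [6,7])
  i=7: ✗ (no rhs in [7,8])

none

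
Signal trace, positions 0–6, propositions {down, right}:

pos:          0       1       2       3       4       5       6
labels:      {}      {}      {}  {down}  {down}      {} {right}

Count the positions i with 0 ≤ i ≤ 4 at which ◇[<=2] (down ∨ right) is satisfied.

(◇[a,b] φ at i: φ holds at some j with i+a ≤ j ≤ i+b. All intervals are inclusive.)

Evaluate at each i in [0,4]:
  i=0: ✗ (none in [0,2])
  i=1: ✓ (witness j=3)
  i=2: ✓ (witness j=3)
  i=3: ✓ (witness j=3)
  i=4: ✓ (witness j=4)
Positions where it holds: {1, 2, 3, 4} → 4.

4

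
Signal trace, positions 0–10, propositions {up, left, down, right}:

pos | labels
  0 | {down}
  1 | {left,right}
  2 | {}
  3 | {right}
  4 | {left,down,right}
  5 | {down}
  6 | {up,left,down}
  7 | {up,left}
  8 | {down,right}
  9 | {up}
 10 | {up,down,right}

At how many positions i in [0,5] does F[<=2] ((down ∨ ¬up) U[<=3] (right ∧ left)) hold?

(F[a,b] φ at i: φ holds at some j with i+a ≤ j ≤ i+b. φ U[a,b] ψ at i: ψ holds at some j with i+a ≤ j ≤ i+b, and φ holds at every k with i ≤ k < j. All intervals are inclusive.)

5

Evaluate at each i in [0,5]:
  i=0: ✓ (witness j=0)
  i=1: ✓ (witness j=1)
  i=2: ✓ (witness j=2)
  i=3: ✓ (witness j=3)
  i=4: ✓ (witness j=4)
  i=5: ✗ (none in [5,7])
Positions where it holds: {0, 1, 2, 3, 4} → 5.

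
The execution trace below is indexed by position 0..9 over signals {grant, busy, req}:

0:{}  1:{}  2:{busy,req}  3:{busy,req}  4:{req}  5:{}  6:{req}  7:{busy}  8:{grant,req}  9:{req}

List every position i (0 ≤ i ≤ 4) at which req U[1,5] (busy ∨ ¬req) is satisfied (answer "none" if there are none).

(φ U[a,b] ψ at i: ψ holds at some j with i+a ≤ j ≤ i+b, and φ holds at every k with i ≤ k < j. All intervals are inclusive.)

Evaluate at each i in [0,4]:
  i=0: ✗ (lhs fails at k=0 before rhs at j=1)
  i=1: ✗ (lhs fails at k=1 before rhs at j=2)
  i=2: ✓ (rhs at j=3; lhs holds on [2,2])
  i=3: ✓ (rhs at j=5; lhs holds on [3,4])
  i=4: ✓ (rhs at j=5; lhs holds on [4,4])

2, 3, 4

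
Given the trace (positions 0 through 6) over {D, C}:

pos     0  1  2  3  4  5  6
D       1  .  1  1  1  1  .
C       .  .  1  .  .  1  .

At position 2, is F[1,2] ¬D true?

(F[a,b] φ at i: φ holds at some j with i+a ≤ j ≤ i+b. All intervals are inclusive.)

Check ¬D at each j in [3,4]:
  j=3: false
  j=4: false
No position in the window satisfies it → formula fails.

No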